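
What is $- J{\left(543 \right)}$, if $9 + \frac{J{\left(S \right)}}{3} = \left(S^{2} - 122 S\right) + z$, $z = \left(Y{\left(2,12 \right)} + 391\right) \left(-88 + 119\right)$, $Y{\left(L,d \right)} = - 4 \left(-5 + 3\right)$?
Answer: $-722889$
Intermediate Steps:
$Y{\left(L,d \right)} = 8$ ($Y{\left(L,d \right)} = \left(-4\right) \left(-2\right) = 8$)
$z = 12369$ ($z = \left(8 + 391\right) \left(-88 + 119\right) = 399 \cdot 31 = 12369$)
$J{\left(S \right)} = 37080 - 366 S + 3 S^{2}$ ($J{\left(S \right)} = -27 + 3 \left(\left(S^{2} - 122 S\right) + 12369\right) = -27 + 3 \left(12369 + S^{2} - 122 S\right) = -27 + \left(37107 - 366 S + 3 S^{2}\right) = 37080 - 366 S + 3 S^{2}$)
$- J{\left(543 \right)} = - (37080 - 198738 + 3 \cdot 543^{2}) = - (37080 - 198738 + 3 \cdot 294849) = - (37080 - 198738 + 884547) = \left(-1\right) 722889 = -722889$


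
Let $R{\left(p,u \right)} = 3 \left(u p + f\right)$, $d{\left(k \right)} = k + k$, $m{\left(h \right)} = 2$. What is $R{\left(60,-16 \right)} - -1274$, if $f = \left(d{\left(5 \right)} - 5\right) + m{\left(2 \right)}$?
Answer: $-1585$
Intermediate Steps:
$d{\left(k \right)} = 2 k$
$f = 7$ ($f = \left(2 \cdot 5 - 5\right) + 2 = \left(10 - 5\right) + 2 = 5 + 2 = 7$)
$R{\left(p,u \right)} = 21 + 3 p u$ ($R{\left(p,u \right)} = 3 \left(u p + 7\right) = 3 \left(p u + 7\right) = 3 \left(7 + p u\right) = 21 + 3 p u$)
$R{\left(60,-16 \right)} - -1274 = \left(21 + 3 \cdot 60 \left(-16\right)\right) - -1274 = \left(21 - 2880\right) + 1274 = -2859 + 1274 = -1585$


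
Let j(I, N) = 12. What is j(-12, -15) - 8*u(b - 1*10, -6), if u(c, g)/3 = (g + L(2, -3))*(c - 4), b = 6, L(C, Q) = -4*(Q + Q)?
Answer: 3468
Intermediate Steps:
L(C, Q) = -8*Q
u(c, g) = 3*(-4 + c)*(24 + g) (u(c, g) = 3*((g - 8*(-3))*(c - 4)) = 3*((g + 24)*(-4 + c)) = 3*((24 + g)*(-4 + c)) = 3*((-4 + c)*(24 + g)) = 3*(-4 + c)*(24 + g))
j(-12, -15) - 8*u(b - 1*10, -6) = 12 - 8*(-288 - 12*(-6) + 72*(6 - 1*10) + 3*(6 - 1*10)*(-6)) = 12 - 8*(-288 + 72 + 72*(6 - 10) + 3*(6 - 10)*(-6)) = 12 - 8*(-288 + 72 + 72*(-4) + 3*(-4)*(-6)) = 12 - 8*(-288 + 72 - 288 + 72) = 12 - 8*(-432) = 12 + 3456 = 3468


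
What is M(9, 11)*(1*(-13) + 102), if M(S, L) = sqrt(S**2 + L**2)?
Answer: 89*sqrt(202) ≈ 1264.9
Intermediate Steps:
M(S, L) = sqrt(L**2 + S**2)
M(9, 11)*(1*(-13) + 102) = sqrt(11**2 + 9**2)*(1*(-13) + 102) = sqrt(121 + 81)*(-13 + 102) = sqrt(202)*89 = 89*sqrt(202)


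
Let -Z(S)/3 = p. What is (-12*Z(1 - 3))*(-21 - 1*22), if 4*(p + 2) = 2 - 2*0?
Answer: 2322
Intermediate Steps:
p = -3/2 (p = -2 + (2 - 2*0)/4 = -2 + (2 + 0)/4 = -2 + (¼)*2 = -2 + ½ = -3/2 ≈ -1.5000)
Z(S) = 9/2 (Z(S) = -3*(-3/2) = 9/2)
(-12*Z(1 - 3))*(-21 - 1*22) = (-12*9/2)*(-21 - 1*22) = -54*(-21 - 22) = -54*(-43) = 2322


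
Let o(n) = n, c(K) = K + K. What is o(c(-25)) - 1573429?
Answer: -1573479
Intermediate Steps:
c(K) = 2*K
o(c(-25)) - 1573429 = 2*(-25) - 1573429 = -50 - 1573429 = -1573479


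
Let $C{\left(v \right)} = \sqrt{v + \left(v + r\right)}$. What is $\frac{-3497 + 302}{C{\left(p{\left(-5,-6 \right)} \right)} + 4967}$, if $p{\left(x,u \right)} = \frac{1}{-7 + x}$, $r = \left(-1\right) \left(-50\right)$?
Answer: $- \frac{19043478}{29605247} + \frac{639 \sqrt{1794}}{29605247} \approx -0.64233$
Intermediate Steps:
$r = 50$
$C{\left(v \right)} = \sqrt{50 + 2 v}$ ($C{\left(v \right)} = \sqrt{v + \left(v + 50\right)} = \sqrt{v + \left(50 + v\right)} = \sqrt{50 + 2 v}$)
$\frac{-3497 + 302}{C{\left(p{\left(-5,-6 \right)} \right)} + 4967} = \frac{-3497 + 302}{\sqrt{50 + \frac{2}{-7 - 5}} + 4967} = - \frac{3195}{\sqrt{50 + \frac{2}{-12}} + 4967} = - \frac{3195}{\sqrt{50 + 2 \left(- \frac{1}{12}\right)} + 4967} = - \frac{3195}{\sqrt{50 - \frac{1}{6}} + 4967} = - \frac{3195}{\sqrt{\frac{299}{6}} + 4967} = - \frac{3195}{\frac{\sqrt{1794}}{6} + 4967} = - \frac{3195}{4967 + \frac{\sqrt{1794}}{6}}$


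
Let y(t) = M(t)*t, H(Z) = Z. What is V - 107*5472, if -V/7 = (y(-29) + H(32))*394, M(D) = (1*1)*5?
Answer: -273850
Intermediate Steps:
M(D) = 5 (M(D) = 1*5 = 5)
y(t) = 5*t
V = 311654 (V = -7*(5*(-29) + 32)*394 = -7*(-145 + 32)*394 = -(-791)*394 = -7*(-44522) = 311654)
V - 107*5472 = 311654 - 107*5472 = 311654 - 1*585504 = 311654 - 585504 = -273850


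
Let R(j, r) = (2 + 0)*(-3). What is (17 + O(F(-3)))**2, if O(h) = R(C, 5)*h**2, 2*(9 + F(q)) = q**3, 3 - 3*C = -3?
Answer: 36493681/4 ≈ 9.1234e+6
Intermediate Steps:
C = 2 (C = 1 - 1/3*(-3) = 1 + 1 = 2)
R(j, r) = -6 (R(j, r) = 2*(-3) = -6)
F(q) = -9 + q**3/2
O(h) = -6*h**2
(17 + O(F(-3)))**2 = (17 - 6*(-9 + (1/2)*(-3)**3)**2)**2 = (17 - 6*(-9 + (1/2)*(-27))**2)**2 = (17 - 6*(-9 - 27/2)**2)**2 = (17 - 6*(-45/2)**2)**2 = (17 - 6*2025/4)**2 = (17 - 6075/2)**2 = (-6041/2)**2 = 36493681/4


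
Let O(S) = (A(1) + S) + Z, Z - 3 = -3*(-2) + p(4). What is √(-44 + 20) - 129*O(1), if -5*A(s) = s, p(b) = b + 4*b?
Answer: -19221/5 + 2*I*√6 ≈ -3844.2 + 4.899*I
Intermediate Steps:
p(b) = 5*b
A(s) = -s/5
Z = 29 (Z = 3 + (-3*(-2) + 5*4) = 3 + (6 + 20) = 3 + 26 = 29)
O(S) = 144/5 + S (O(S) = (-⅕*1 + S) + 29 = (-⅕ + S) + 29 = 144/5 + S)
√(-44 + 20) - 129*O(1) = √(-44 + 20) - 129*(144/5 + 1) = √(-24) - 129*149/5 = 2*I*√6 - 19221/5 = -19221/5 + 2*I*√6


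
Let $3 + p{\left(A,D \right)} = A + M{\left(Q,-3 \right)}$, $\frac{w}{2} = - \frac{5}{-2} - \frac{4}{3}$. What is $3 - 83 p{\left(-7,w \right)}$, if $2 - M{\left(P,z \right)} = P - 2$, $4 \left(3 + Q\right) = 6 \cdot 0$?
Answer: $252$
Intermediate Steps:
$w = \frac{7}{3}$ ($w = 2 \left(- \frac{5}{-2} - \frac{4}{3}\right) = 2 \left(\left(-5\right) \left(- \frac{1}{2}\right) - \frac{4}{3}\right) = 2 \left(\frac{5}{2} - \frac{4}{3}\right) = 2 \cdot \frac{7}{6} = \frac{7}{3} \approx 2.3333$)
$Q = -3$ ($Q = -3 + \frac{6 \cdot 0}{4} = -3 + \frac{1}{4} \cdot 0 = -3 + 0 = -3$)
$M{\left(P,z \right)} = 4 - P$ ($M{\left(P,z \right)} = 2 - \left(P - 2\right) = 2 - \left(-2 + P\right) = 4 - P$)
$p{\left(A,D \right)} = 4 + A$ ($p{\left(A,D \right)} = -3 + \left(A + \left(4 - -3\right)\right) = -3 + \left(A + \left(4 + 3\right)\right) = -3 + \left(A + 7\right) = -3 + \left(7 + A\right) = 4 + A$)
$3 - 83 p{\left(-7,w \right)} = 3 - 83 \left(4 - 7\right) = 3 - -249 = 3 + 249 = 252$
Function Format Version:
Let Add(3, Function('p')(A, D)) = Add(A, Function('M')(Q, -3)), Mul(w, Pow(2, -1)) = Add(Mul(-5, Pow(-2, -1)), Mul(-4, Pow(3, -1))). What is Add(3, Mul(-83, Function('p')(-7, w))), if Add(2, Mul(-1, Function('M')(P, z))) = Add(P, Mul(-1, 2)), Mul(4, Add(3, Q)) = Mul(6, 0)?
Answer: 252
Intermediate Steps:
w = Rational(7, 3) (w = Mul(2, Add(Mul(-5, Pow(-2, -1)), Mul(-4, Pow(3, -1)))) = Mul(2, Add(Mul(-5, Rational(-1, 2)), Mul(-4, Rational(1, 3)))) = Mul(2, Add(Rational(5, 2), Rational(-4, 3))) = Mul(2, Rational(7, 6)) = Rational(7, 3) ≈ 2.3333)
Q = -3 (Q = Add(-3, Mul(Rational(1, 4), Mul(6, 0))) = Add(-3, Mul(Rational(1, 4), 0)) = Add(-3, 0) = -3)
Function('M')(P, z) = Add(4, Mul(-1, P)) (Function('M')(P, z) = Add(2, Mul(-1, Add(P, Mul(-1, 2)))) = Add(2, Mul(-1, Add(P, -2))) = Add(2, Mul(-1, Add(-2, P))) = Add(2, Add(2, Mul(-1, P))) = Add(4, Mul(-1, P)))
Function('p')(A, D) = Add(4, A) (Function('p')(A, D) = Add(-3, Add(A, Add(4, Mul(-1, -3)))) = Add(-3, Add(A, Add(4, 3))) = Add(-3, Add(A, 7)) = Add(-3, Add(7, A)) = Add(4, A))
Add(3, Mul(-83, Function('p')(-7, w))) = Add(3, Mul(-83, Add(4, -7))) = Add(3, Mul(-83, -3)) = Add(3, 249) = 252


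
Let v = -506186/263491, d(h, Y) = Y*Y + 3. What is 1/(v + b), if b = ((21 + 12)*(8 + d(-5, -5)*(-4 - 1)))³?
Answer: -263491/21778571944172042 ≈ -1.2099e-11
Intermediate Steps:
d(h, Y) = 3 + Y² (d(h, Y) = Y² + 3 = 3 + Y²)
v = -506186/263491 (v = -506186*1/263491 = -506186/263491 ≈ -1.9211)
b = -82653950016 (b = ((21 + 12)*(8 + (3 + (-5)²)*(-4 - 1)))³ = (33*(8 + (3 + 25)*(-5)))³ = (33*(8 + 28*(-5)))³ = (33*(8 - 140))³ = (33*(-132))³ = (-4356)³ = -82653950016)
1/(v + b) = 1/(-506186/263491 - 82653950016) = 1/(-21778571944172042/263491) = -263491/21778571944172042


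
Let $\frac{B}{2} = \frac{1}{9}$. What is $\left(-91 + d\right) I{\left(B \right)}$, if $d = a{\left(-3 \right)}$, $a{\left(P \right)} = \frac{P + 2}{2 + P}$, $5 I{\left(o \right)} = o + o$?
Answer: $-8$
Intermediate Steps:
$B = \frac{2}{9} \approx 0.22222$
$I{\left(o \right)} = \frac{2 o}{5}$ ($I{\left(o \right)} = \frac{o + o}{5} = \frac{2 o}{5}$)
$a{\left(P \right)} = 1$ ($a{\left(P \right)} = \frac{2 + P}{2 + P} = 1$)
$d = 1$
$\left(-91 + d\right) I{\left(B \right)} = \left(-91 + 1\right) \frac{2}{5} \cdot \frac{2}{9} = \left(-90\right) \frac{4}{45} = -8$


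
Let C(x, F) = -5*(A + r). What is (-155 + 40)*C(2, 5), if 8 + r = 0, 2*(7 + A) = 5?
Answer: -14375/2 ≈ -7187.5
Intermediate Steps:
A = -9/2 (A = -7 + (1/2)*5 = -7 + 5/2 = -9/2 ≈ -4.5000)
r = -8 (r = -8 + 0 = -8)
C(x, F) = 125/2 (C(x, F) = -5*(-9/2 - 8) = -5*(-25/2) = 125/2)
(-155 + 40)*C(2, 5) = (-155 + 40)*(125/2) = -115*125/2 = -14375/2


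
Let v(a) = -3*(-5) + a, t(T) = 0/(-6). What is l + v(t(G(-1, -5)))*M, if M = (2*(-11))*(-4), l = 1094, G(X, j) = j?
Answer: 2414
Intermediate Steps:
t(T) = 0 (t(T) = 0*(-1/6) = 0)
M = 88 (M = -22*(-4) = 88)
v(a) = 15 + a
l + v(t(G(-1, -5)))*M = 1094 + (15 + 0)*88 = 1094 + 15*88 = 1094 + 1320 = 2414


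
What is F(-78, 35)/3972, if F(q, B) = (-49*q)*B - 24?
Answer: 22291/662 ≈ 33.672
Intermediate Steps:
F(q, B) = -24 - 49*B*q (F(q, B) = -49*B*q - 24 = -24 - 49*B*q)
F(-78, 35)/3972 = (-24 - 49*35*(-78))/3972 = (-24 + 133770)*(1/3972) = 133746*(1/3972) = 22291/662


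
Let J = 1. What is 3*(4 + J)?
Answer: 15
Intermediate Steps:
3*(4 + J) = 3*(4 + 1) = 3*5 = 15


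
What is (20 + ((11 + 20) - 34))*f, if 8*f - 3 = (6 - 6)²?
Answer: 51/8 ≈ 6.3750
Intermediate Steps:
f = 3/8 (f = 3/8 + (6 - 6)²/8 = 3/8 + (⅛)*0² = 3/8 + (⅛)*0 = 3/8 + 0 = 3/8 ≈ 0.37500)
(20 + ((11 + 20) - 34))*f = (20 + ((11 + 20) - 34))*(3/8) = (20 + (31 - 34))*(3/8) = (20 - 3)*(3/8) = 17*(3/8) = 51/8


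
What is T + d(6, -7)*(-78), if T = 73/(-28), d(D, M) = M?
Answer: 15215/28 ≈ 543.39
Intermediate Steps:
T = -73/28 (T = 73*(-1/28) = -73/28 ≈ -2.6071)
T + d(6, -7)*(-78) = -73/28 - 7*(-78) = -73/28 + 546 = 15215/28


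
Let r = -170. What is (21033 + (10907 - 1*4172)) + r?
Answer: 27598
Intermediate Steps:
(21033 + (10907 - 1*4172)) + r = (21033 + (10907 - 1*4172)) - 170 = (21033 + (10907 - 4172)) - 170 = (21033 + 6735) - 170 = 27768 - 170 = 27598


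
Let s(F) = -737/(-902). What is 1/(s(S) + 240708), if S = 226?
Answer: 82/19738123 ≈ 4.1544e-6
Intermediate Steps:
s(F) = 67/82 (s(F) = -737*(-1/902) = 67/82)
1/(s(S) + 240708) = 1/(67/82 + 240708) = 1/(19738123/82) = 82/19738123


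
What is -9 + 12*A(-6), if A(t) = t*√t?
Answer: -9 - 72*I*√6 ≈ -9.0 - 176.36*I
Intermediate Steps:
A(t) = t^(3/2)
-9 + 12*A(-6) = -9 + 12*(-6)^(3/2) = -9 + 12*(-6*I*√6) = -9 - 72*I*√6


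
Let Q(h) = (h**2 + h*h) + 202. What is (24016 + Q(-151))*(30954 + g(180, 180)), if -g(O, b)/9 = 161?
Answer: 2060039100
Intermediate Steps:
g(O, b) = -1449 (g(O, b) = -9*161 = -1449)
Q(h) = 202 + 2*h**2 (Q(h) = (h**2 + h**2) + 202 = 2*h**2 + 202 = 202 + 2*h**2)
(24016 + Q(-151))*(30954 + g(180, 180)) = (24016 + (202 + 2*(-151)**2))*(30954 - 1449) = (24016 + (202 + 2*22801))*29505 = (24016 + (202 + 45602))*29505 = (24016 + 45804)*29505 = 69820*29505 = 2060039100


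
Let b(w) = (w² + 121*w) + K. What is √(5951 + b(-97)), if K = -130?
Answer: √3493 ≈ 59.102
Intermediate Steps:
b(w) = -130 + w² + 121*w (b(w) = (w² + 121*w) - 130 = -130 + w² + 121*w)
√(5951 + b(-97)) = √(5951 + (-130 + (-97)² + 121*(-97))) = √(5951 + (-130 + 9409 - 11737)) = √(5951 - 2458) = √3493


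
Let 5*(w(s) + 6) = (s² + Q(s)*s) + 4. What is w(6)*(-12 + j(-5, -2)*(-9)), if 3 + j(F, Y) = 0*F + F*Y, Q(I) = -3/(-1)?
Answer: -420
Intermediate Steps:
Q(I) = 3 (Q(I) = -3*(-1) = 3)
w(s) = -26/5 + s²/5 + 3*s/5 (w(s) = -6 + ((s² + 3*s) + 4)/5 = -6 + (4 + s² + 3*s)/5 = -6 + (⅘ + s²/5 + 3*s/5) = -26/5 + s²/5 + 3*s/5)
j(F, Y) = -3 + F*Y (j(F, Y) = -3 + (0*F + F*Y) = -3 + (0 + F*Y) = -3 + F*Y)
w(6)*(-12 + j(-5, -2)*(-9)) = (-26/5 + (⅕)*6² + (⅗)*6)*(-12 + (-3 - 5*(-2))*(-9)) = (-26/5 + (⅕)*36 + 18/5)*(-12 + (-3 + 10)*(-9)) = (-26/5 + 36/5 + 18/5)*(-12 + 7*(-9)) = 28*(-12 - 63)/5 = (28/5)*(-75) = -420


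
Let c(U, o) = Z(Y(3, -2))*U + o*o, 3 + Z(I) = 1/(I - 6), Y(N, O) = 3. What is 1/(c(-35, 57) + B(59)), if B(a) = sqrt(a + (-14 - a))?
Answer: 30291/101949535 - 9*I*sqrt(14)/101949535 ≈ 0.00029712 - 3.3031e-7*I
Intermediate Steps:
Z(I) = -3 + 1/(-6 + I) (Z(I) = -3 + 1/(I - 6) = -3 + 1/(-6 + I))
B(a) = I*sqrt(14) (B(a) = sqrt(-14) = I*sqrt(14))
c(U, o) = o**2 - 10*U/3 (c(U, o) = ((19 - 3*3)/(-6 + 3))*U + o*o = ((19 - 9)/(-3))*U + o**2 = (-1/3*10)*U + o**2 = -10*U/3 + o**2 = o**2 - 10*U/3)
1/(c(-35, 57) + B(59)) = 1/((57**2 - 10/3*(-35)) + I*sqrt(14)) = 1/((3249 + 350/3) + I*sqrt(14)) = 1/(10097/3 + I*sqrt(14))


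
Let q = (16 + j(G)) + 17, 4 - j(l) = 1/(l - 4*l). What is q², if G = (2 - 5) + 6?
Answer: 111556/81 ≈ 1377.2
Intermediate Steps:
G = 3 (G = -3 + 6 = 3)
j(l) = 4 + 1/(3*l) (j(l) = 4 - 1/(l - 4*l) = 4 - 1/((-3*l)) = 4 - (-1)/(3*l) = 4 + 1/(3*l))
q = 334/9 (q = (16 + (4 + (⅓)/3)) + 17 = (16 + (4 + (⅓)*(⅓))) + 17 = (16 + (4 + ⅑)) + 17 = (16 + 37/9) + 17 = 181/9 + 17 = 334/9 ≈ 37.111)
q² = (334/9)² = 111556/81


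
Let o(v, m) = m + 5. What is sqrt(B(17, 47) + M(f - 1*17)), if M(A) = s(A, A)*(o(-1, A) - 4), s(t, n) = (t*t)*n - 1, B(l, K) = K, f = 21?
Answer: sqrt(362) ≈ 19.026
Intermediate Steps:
o(v, m) = 5 + m
s(t, n) = -1 + n*t**2 (s(t, n) = t**2*n - 1 = n*t**2 - 1 = -1 + n*t**2)
M(A) = (1 + A)*(-1 + A**3) (M(A) = (-1 + A*A**2)*((5 + A) - 4) = (-1 + A**3)*(1 + A) = (1 + A)*(-1 + A**3))
sqrt(B(17, 47) + M(f - 1*17)) = sqrt(47 + (1 + (21 - 1*17))*(-1 + (21 - 1*17)**3)) = sqrt(47 + (1 + (21 - 17))*(-1 + (21 - 17)**3)) = sqrt(47 + (1 + 4)*(-1 + 4**3)) = sqrt(47 + 5*(-1 + 64)) = sqrt(47 + 5*63) = sqrt(47 + 315) = sqrt(362)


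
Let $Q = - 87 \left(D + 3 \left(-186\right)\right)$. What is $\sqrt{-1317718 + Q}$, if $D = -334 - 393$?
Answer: $i \sqrt{1205923} \approx 1098.1 i$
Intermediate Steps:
$D = -727$
$Q = 111795$ ($Q = - 87 \left(-727 + 3 \left(-186\right)\right) = - 87 \left(-727 - 558\right) = \left(-87\right) \left(-1285\right) = 111795$)
$\sqrt{-1317718 + Q} = \sqrt{-1317718 + 111795} = \sqrt{-1205923} = i \sqrt{1205923}$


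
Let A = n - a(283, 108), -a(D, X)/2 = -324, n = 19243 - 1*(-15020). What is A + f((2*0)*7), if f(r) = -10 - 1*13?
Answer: 33592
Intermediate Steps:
n = 34263 (n = 19243 + 15020 = 34263)
a(D, X) = 648 (a(D, X) = -2*(-324) = 648)
f(r) = -23 (f(r) = -10 - 13 = -23)
A = 33615 (A = 34263 - 1*648 = 34263 - 648 = 33615)
A + f((2*0)*7) = 33615 - 23 = 33592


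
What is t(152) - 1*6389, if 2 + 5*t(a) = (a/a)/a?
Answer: -4855943/760 ≈ -6389.4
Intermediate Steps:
t(a) = -2/5 + 1/(5*a) (t(a) = -2/5 + ((a/a)/a)/5 = -2/5 + (1/a)/5 = -2/5 + 1/(5*a))
t(152) - 1*6389 = (1/5)*(1 - 2*152)/152 - 1*6389 = (1/5)*(1/152)*(1 - 304) - 6389 = (1/5)*(1/152)*(-303) - 6389 = -303/760 - 6389 = -4855943/760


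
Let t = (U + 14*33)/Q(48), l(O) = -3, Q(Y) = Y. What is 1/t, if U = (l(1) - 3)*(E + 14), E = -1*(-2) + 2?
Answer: 8/59 ≈ 0.13559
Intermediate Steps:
E = 4 (E = 2 + 2 = 4)
U = -108 (U = (-3 - 3)*(4 + 14) = -6*18 = -108)
t = 59/8 (t = (-108 + 14*33)/48 = (-108 + 462)*(1/48) = 354*(1/48) = 59/8 ≈ 7.3750)
1/t = 1/(59/8) = 8/59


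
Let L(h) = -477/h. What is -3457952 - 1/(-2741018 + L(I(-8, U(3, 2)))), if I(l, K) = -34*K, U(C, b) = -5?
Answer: -1611314124216054/465973537 ≈ -3.4580e+6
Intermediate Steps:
-3457952 - 1/(-2741018 + L(I(-8, U(3, 2)))) = -3457952 - 1/(-2741018 - 477/((-34*(-5)))) = -3457952 - 1/(-2741018 - 477/170) = -3457952 - 1/(-465973537/170) = -3457952 - 1*(-170/465973537) = -3457952 + 170/465973537 = -1611314124216054/465973537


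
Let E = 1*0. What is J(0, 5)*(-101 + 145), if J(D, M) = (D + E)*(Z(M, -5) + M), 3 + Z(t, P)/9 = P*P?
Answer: 0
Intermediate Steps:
E = 0
Z(t, P) = -27 + 9*P² (Z(t, P) = -27 + 9*(P*P) = -27 + 9*P²)
J(D, M) = D*(198 + M) (J(D, M) = (D + 0)*((-27 + 9*(-5)²) + M) = D*((-27 + 9*25) + M) = D*((-27 + 225) + M) = D*(198 + M))
J(0, 5)*(-101 + 145) = (0*(198 + 5))*(-101 + 145) = (0*203)*44 = 0*44 = 0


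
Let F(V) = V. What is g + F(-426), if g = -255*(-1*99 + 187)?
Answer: -22866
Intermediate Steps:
g = -22440 (g = -255*(-99 + 187) = -255*88 = -22440)
g + F(-426) = -22440 - 426 = -22866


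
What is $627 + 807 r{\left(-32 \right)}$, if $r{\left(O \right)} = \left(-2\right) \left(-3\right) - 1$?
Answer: $4662$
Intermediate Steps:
$r{\left(O \right)} = 5$ ($r{\left(O \right)} = 6 - 1 = 5$)
$627 + 807 r{\left(-32 \right)} = 627 + 807 \cdot 5 = 627 + 4035 = 4662$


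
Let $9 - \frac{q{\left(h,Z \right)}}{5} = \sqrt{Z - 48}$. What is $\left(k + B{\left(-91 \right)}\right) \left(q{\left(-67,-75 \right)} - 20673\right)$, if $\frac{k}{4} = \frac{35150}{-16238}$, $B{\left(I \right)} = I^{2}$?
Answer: $- \frac{1385441231292}{8119} - \frac{335815695 i \sqrt{123}}{8119} \approx -1.7064 \cdot 10^{8} - 4.5872 \cdot 10^{5} i$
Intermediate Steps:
$q{\left(h,Z \right)} = 45 - 5 \sqrt{-48 + Z}$ ($q{\left(h,Z \right)} = 45 - 5 \sqrt{Z - 48} = 45 - 5 \sqrt{-48 + Z}$)
$k = - \frac{70300}{8119}$ ($k = 4 \frac{35150}{-16238} = 4 \cdot 35150 \left(- \frac{1}{16238}\right) = 4 \left(- \frac{17575}{8119}\right) = - \frac{70300}{8119} \approx -8.6587$)
$\left(k + B{\left(-91 \right)}\right) \left(q{\left(-67,-75 \right)} - 20673\right) = \left(- \frac{70300}{8119} + \left(-91\right)^{2}\right) \left(\left(45 - 5 \sqrt{-48 - 75}\right) - 20673\right) = \left(- \frac{70300}{8119} + 8281\right) \left(\left(45 - 5 \sqrt{-123}\right) - 20673\right) = \frac{67163139 \left(\left(45 - 5 i \sqrt{123}\right) - 20673\right)}{8119} = \frac{67163139 \left(-20628 - 5 i \sqrt{123}\right)}{8119} = - \frac{1385441231292}{8119} - \frac{335815695 i \sqrt{123}}{8119}$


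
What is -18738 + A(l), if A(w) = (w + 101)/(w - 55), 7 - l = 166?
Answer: -2004937/107 ≈ -18738.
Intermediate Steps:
l = -159 (l = 7 - 1*166 = 7 - 166 = -159)
A(w) = (101 + w)/(-55 + w)
-18738 + A(l) = -18738 + (101 - 159)/(-55 - 159) = -18738 - 58/(-214) = -18738 - 1/214*(-58) = -18738 + 29/107 = -2004937/107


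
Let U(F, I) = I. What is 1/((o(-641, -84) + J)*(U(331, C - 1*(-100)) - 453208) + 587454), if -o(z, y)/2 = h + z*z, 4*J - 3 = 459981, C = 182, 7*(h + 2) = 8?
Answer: 7/2240787558278 ≈ 3.1239e-12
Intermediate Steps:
h = -6/7 (h = -2 + (⅐)*8 = -2 + 8/7 = -6/7 ≈ -0.85714)
J = 114996 (J = ¾ + (¼)*459981 = ¾ + 459981/4 = 114996)
o(z, y) = 12/7 - 2*z² (o(z, y) = -2*(-6/7 + z*z) = -2*(-6/7 + z²) = 12/7 - 2*z²)
1/((o(-641, -84) + J)*(U(331, C - 1*(-100)) - 453208) + 587454) = 1/(((12/7 - 2*(-641)²) + 114996)*((182 - 1*(-100)) - 453208) + 587454) = 1/(((12/7 - 2*410881) + 114996)*((182 + 100) - 453208) + 587454) = 1/(((12/7 - 821762) + 114996)*(282 - 453208) + 587454) = 1/((-5752322/7 + 114996)*(-452926) + 587454) = 1/(-4947350/7*(-452926) + 587454) = 1/(2240783446100/7 + 587454) = 1/(2240787558278/7) = 7/2240787558278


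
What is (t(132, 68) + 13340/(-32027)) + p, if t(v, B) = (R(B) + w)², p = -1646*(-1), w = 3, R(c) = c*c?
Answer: 685722877585/32027 ≈ 2.1411e+7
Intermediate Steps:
R(c) = c²
p = 1646
t(v, B) = (3 + B²)² (t(v, B) = (B² + 3)² = (3 + B²)²)
(t(132, 68) + 13340/(-32027)) + p = ((3 + 68²)² + 13340/(-32027)) + 1646 = ((3 + 4624)² + 13340*(-1/32027)) + 1646 = (4627² - 13340/32027) + 1646 = (21409129 - 13340/32027) + 1646 = 685670161143/32027 + 1646 = 685722877585/32027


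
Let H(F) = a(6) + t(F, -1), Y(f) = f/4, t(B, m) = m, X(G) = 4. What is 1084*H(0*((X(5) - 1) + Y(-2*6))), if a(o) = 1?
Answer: 0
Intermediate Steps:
Y(f) = f/4 (Y(f) = f*(¼) = f/4)
H(F) = 0 (H(F) = 1 - 1 = 0)
1084*H(0*((X(5) - 1) + Y(-2*6))) = 1084*0 = 0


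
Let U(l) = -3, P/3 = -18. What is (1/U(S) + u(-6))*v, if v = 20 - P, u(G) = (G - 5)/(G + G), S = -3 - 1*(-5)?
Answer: 259/6 ≈ 43.167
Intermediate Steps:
S = 2 (S = -3 + 5 = 2)
P = -54 (P = 3*(-18) = -54)
u(G) = (-5 + G)/(2*G) (u(G) = (-5 + G)/((2*G)) = (-5 + G)*(1/(2*G)) = (-5 + G)/(2*G))
v = 74 (v = 20 - 1*(-54) = 20 + 54 = 74)
(1/U(S) + u(-6))*v = (1/(-3) + (½)*(-5 - 6)/(-6))*74 = (-⅓ + (½)*(-⅙)*(-11))*74 = (-⅓ + 11/12)*74 = (7/12)*74 = 259/6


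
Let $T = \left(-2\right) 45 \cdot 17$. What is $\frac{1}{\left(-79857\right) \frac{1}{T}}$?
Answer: $\frac{170}{8873} \approx 0.019159$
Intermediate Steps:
$T = -1530$ ($T = \left(-90\right) 17 = -1530$)
$\frac{1}{\left(-79857\right) \frac{1}{T}} = \frac{1}{\left(-79857\right) \frac{1}{-1530}} = \frac{1}{\left(-79857\right) \left(- \frac{1}{1530}\right)} = \frac{1}{\frac{8873}{170}} = \frac{170}{8873}$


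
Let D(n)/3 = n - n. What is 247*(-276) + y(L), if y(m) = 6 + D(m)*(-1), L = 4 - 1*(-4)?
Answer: -68166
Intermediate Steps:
L = 8 (L = 4 + 4 = 8)
D(n) = 0 (D(n) = 3*(n - n) = 3*0 = 0)
y(m) = 6 (y(m) = 6 + 0*(-1) = 6 + 0 = 6)
247*(-276) + y(L) = 247*(-276) + 6 = -68172 + 6 = -68166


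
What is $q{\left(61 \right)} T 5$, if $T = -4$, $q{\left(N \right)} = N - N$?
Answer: $0$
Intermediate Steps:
$q{\left(N \right)} = 0$
$q{\left(61 \right)} T 5 = 0 \left(\left(-4\right) 5\right) = 0 \left(-20\right) = 0$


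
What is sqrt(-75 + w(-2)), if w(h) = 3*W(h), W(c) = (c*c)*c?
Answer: 3*I*sqrt(11) ≈ 9.9499*I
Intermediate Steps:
W(c) = c**3 (W(c) = c**2*c = c**3)
w(h) = 3*h**3
sqrt(-75 + w(-2)) = sqrt(-75 + 3*(-2)**3) = sqrt(-75 + 3*(-8)) = sqrt(-75 - 24) = sqrt(-99) = 3*I*sqrt(11)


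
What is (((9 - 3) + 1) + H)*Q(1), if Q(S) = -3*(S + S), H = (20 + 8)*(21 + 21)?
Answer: -7098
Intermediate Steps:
H = 1176 (H = 28*42 = 1176)
Q(S) = -6*S
(((9 - 3) + 1) + H)*Q(1) = (((9 - 3) + 1) + 1176)*(-6*1) = ((6 + 1) + 1176)*(-6) = (7 + 1176)*(-6) = 1183*(-6) = -7098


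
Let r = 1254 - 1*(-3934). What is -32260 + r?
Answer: -27072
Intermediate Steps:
r = 5188 (r = 1254 + 3934 = 5188)
-32260 + r = -32260 + 5188 = -27072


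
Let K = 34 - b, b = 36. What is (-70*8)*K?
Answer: 1120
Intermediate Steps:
K = -2 (K = 34 - 1*36 = 34 - 36 = -2)
(-70*8)*K = -70*8*(-2) = -560*(-2) = 1120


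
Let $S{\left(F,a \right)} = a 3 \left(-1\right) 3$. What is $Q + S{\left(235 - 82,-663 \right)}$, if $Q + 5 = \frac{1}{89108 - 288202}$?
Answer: $\frac{1186998427}{199094} \approx 5962.0$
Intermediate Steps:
$Q = - \frac{995471}{199094}$ ($Q = -5 + \frac{1}{89108 - 288202} = -5 + \frac{1}{-199094} = -5 - \frac{1}{199094} = - \frac{995471}{199094} \approx -5.0$)
$S{\left(F,a \right)} = - 9 a$ ($S{\left(F,a \right)} = a \left(\left(-3\right) 3\right) = a \left(-9\right) = - 9 a$)
$Q + S{\left(235 - 82,-663 \right)} = - \frac{995471}{199094} - -5967 = - \frac{995471}{199094} + 5967 = \frac{1186998427}{199094}$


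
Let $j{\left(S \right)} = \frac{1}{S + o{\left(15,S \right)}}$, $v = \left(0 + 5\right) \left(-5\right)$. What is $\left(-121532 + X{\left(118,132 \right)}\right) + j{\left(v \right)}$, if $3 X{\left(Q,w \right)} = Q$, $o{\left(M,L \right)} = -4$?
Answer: $- \frac{10569865}{87} \approx -1.2149 \cdot 10^{5}$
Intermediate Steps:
$v = -25$ ($v = 5 \left(-5\right) = -25$)
$X{\left(Q,w \right)} = \frac{Q}{3}$
$j{\left(S \right)} = \frac{1}{-4 + S}$ ($j{\left(S \right)} = \frac{1}{S - 4} = \frac{1}{-4 + S}$)
$\left(-121532 + X{\left(118,132 \right)}\right) + j{\left(v \right)} = \left(-121532 + \frac{1}{3} \cdot 118\right) + \frac{1}{-4 - 25} = \left(-121532 + \frac{118}{3}\right) + \frac{1}{-29} = - \frac{364478}{3} - \frac{1}{29} = - \frac{10569865}{87}$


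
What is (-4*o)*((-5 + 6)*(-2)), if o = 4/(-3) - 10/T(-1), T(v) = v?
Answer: 208/3 ≈ 69.333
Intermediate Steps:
o = 26/3 (o = 4/(-3) - 10/(-1) = 4*(-1/3) - 10*(-1) = -4/3 + 10 = 26/3 ≈ 8.6667)
(-4*o)*((-5 + 6)*(-2)) = (-4*26/3)*((-5 + 6)*(-2)) = -104*(-2)/3 = -104/3*(-2) = 208/3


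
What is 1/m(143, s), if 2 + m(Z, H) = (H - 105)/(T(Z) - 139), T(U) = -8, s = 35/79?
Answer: -1659/2138 ≈ -0.77596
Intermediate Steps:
s = 35/79 (s = 35*(1/79) = 35/79 ≈ 0.44304)
m(Z, H) = -9/7 - H/147 (m(Z, H) = -2 + (H - 105)/(-8 - 139) = -2 + (-105 + H)/(-147) = -2 + (-105 + H)*(-1/147) = -2 + (5/7 - H/147) = -9/7 - H/147)
1/m(143, s) = 1/(-9/7 - 1/147*35/79) = 1/(-9/7 - 5/1659) = 1/(-2138/1659) = -1659/2138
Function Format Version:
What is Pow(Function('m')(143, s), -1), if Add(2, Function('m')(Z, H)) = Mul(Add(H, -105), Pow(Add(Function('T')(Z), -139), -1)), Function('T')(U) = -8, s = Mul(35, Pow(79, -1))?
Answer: Rational(-1659, 2138) ≈ -0.77596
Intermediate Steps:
s = Rational(35, 79) (s = Mul(35, Rational(1, 79)) = Rational(35, 79) ≈ 0.44304)
Function('m')(Z, H) = Add(Rational(-9, 7), Mul(Rational(-1, 147), H)) (Function('m')(Z, H) = Add(-2, Mul(Add(H, -105), Pow(Add(-8, -139), -1))) = Add(-2, Mul(Add(-105, H), Pow(-147, -1))) = Add(-2, Mul(Add(-105, H), Rational(-1, 147))) = Add(-2, Add(Rational(5, 7), Mul(Rational(-1, 147), H))) = Add(Rational(-9, 7), Mul(Rational(-1, 147), H)))
Pow(Function('m')(143, s), -1) = Pow(Add(Rational(-9, 7), Mul(Rational(-1, 147), Rational(35, 79))), -1) = Pow(Add(Rational(-9, 7), Rational(-5, 1659)), -1) = Pow(Rational(-2138, 1659), -1) = Rational(-1659, 2138)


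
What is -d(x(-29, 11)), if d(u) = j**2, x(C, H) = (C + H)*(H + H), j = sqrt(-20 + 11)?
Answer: 9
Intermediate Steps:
j = 3*I (j = sqrt(-9) = 3*I ≈ 3.0*I)
x(C, H) = 2*H*(C + H) (x(C, H) = (C + H)*(2*H) = 2*H*(C + H))
d(u) = -9 (d(u) = (3*I)**2 = -9)
-d(x(-29, 11)) = -1*(-9) = 9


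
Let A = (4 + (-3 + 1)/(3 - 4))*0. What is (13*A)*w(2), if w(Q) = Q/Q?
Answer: 0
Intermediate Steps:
w(Q) = 1
A = 0 (A = (4 - 2/(-1))*0 = (4 - 2*(-1))*0 = (4 + 2)*0 = 6*0 = 0)
(13*A)*w(2) = (13*0)*1 = 0*1 = 0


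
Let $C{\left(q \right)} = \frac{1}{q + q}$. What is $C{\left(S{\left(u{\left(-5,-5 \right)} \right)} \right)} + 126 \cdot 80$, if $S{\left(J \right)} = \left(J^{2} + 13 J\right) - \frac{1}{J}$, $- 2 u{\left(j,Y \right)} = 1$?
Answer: $\frac{171358}{17} \approx 10080.0$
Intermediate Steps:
$u{\left(j,Y \right)} = - \frac{1}{2}$ ($u{\left(j,Y \right)} = \left(- \frac{1}{2}\right) 1 = - \frac{1}{2}$)
$S{\left(J \right)} = J^{2} - \frac{1}{J} + 13 J$
$C{\left(q \right)} = \frac{1}{2 q}$
$C{\left(S{\left(u{\left(-5,-5 \right)} \right)} \right)} + 126 \cdot 80 = \frac{1}{2 \frac{-1 + \left(- \frac{1}{2}\right)^{2} \left(13 - \frac{1}{2}\right)}{- \frac{1}{2}}} + 126 \cdot 80 = \frac{1}{2 \left(- 2 \left(-1 + \frac{1}{4} \cdot \frac{25}{2}\right)\right)} + 10080 = \frac{1}{2 \left(- 2 \left(-1 + \frac{25}{8}\right)\right)} + 10080 = \frac{1}{2 \left(\left(-2\right) \frac{17}{8}\right)} + 10080 = \frac{1}{2 \left(- \frac{17}{4}\right)} + 10080 = \frac{1}{2} \left(- \frac{4}{17}\right) + 10080 = - \frac{2}{17} + 10080 = \frac{171358}{17}$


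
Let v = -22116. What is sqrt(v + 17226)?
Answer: I*sqrt(4890) ≈ 69.929*I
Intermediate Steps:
sqrt(v + 17226) = sqrt(-22116 + 17226) = sqrt(-4890) = I*sqrt(4890)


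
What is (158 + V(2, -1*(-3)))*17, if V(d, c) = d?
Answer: 2720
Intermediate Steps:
(158 + V(2, -1*(-3)))*17 = (158 + 2)*17 = 160*17 = 2720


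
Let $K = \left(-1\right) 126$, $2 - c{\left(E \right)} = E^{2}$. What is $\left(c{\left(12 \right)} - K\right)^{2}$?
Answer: $256$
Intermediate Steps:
$c{\left(E \right)} = 2 - E^{2}$
$K = -126$
$\left(c{\left(12 \right)} - K\right)^{2} = \left(\left(2 - 12^{2}\right) - -126\right)^{2} = \left(\left(2 - 144\right) + 126\right)^{2} = \left(-142 + 126\right)^{2} = \left(-16\right)^{2} = 256$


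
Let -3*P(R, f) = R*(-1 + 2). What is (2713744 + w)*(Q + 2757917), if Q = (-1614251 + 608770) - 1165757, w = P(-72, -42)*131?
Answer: 1593941134952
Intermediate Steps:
P(R, f) = -R/3 (P(R, f) = -R*(-1 + 2)/3 = -R/3)
w = 3144 (w = -⅓*(-72)*131 = 24*131 = 3144)
Q = -2171238 (Q = -1005481 - 1165757 = -2171238)
(2713744 + w)*(Q + 2757917) = (2713744 + 3144)*(-2171238 + 2757917) = 2716888*586679 = 1593941134952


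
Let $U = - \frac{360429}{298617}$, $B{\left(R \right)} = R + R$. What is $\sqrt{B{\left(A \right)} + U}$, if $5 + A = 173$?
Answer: $\frac{\sqrt{3317133292979}}{99539} \approx 18.297$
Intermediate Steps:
$A = 168$ ($A = -5 + 173 = 168$)
$B{\left(R \right)} = 2 R$
$U = - \frac{120143}{99539}$ ($U = \left(-360429\right) \frac{1}{298617} = - \frac{120143}{99539} \approx -1.207$)
$\sqrt{B{\left(A \right)} + U} = \sqrt{2 \cdot 168 - \frac{120143}{99539}} = \sqrt{336 - \frac{120143}{99539}} = \sqrt{\frac{33324961}{99539}} = \frac{\sqrt{3317133292979}}{99539}$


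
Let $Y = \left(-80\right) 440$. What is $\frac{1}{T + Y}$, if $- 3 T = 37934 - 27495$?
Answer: $- \frac{3}{116039} \approx -2.5853 \cdot 10^{-5}$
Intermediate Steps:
$Y = -35200$
$T = - \frac{10439}{3}$ ($T = - \frac{37934 - 27495}{3} = \left(- \frac{1}{3}\right) 10439 = - \frac{10439}{3} \approx -3479.7$)
$\frac{1}{T + Y} = \frac{1}{- \frac{10439}{3} - 35200} = \frac{1}{- \frac{116039}{3}} = - \frac{3}{116039}$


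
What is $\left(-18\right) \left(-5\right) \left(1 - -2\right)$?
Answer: $270$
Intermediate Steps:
$\left(-18\right) \left(-5\right) \left(1 - -2\right) = 90 \left(1 + 2\right) = 90 \cdot 3 = 270$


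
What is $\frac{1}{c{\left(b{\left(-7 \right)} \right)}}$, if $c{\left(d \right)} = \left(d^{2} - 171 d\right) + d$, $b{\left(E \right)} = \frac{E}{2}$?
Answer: $\frac{4}{2429} \approx 0.0016468$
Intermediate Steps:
$b{\left(E \right)} = \frac{E}{2}$ ($b{\left(E \right)} = E \frac{1}{2} = \frac{E}{2}$)
$c{\left(d \right)} = d^{2} - 170 d$
$\frac{1}{c{\left(b{\left(-7 \right)} \right)}} = \frac{1}{\frac{1}{2} \left(-7\right) \left(-170 + \frac{1}{2} \left(-7\right)\right)} = \frac{1}{\left(- \frac{7}{2}\right) \left(-170 - \frac{7}{2}\right)} = \frac{1}{\left(- \frac{7}{2}\right) \left(- \frac{347}{2}\right)} = \frac{1}{\frac{2429}{4}} = \frac{4}{2429}$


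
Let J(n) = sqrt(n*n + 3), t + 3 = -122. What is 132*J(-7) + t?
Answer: -125 + 264*sqrt(13) ≈ 826.87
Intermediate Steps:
t = -125 (t = -3 - 122 = -125)
J(n) = sqrt(3 + n**2) (J(n) = sqrt(n**2 + 3) = sqrt(3 + n**2))
132*J(-7) + t = 132*sqrt(3 + (-7)**2) - 125 = 132*sqrt(3 + 49) - 125 = 132*sqrt(52) - 125 = 132*(2*sqrt(13)) - 125 = 264*sqrt(13) - 125 = -125 + 264*sqrt(13)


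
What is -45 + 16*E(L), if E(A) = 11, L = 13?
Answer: 131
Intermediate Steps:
-45 + 16*E(L) = -45 + 16*11 = -45 + 176 = 131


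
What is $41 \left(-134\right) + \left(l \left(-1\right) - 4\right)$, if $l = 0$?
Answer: $-5498$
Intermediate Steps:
$41 \left(-134\right) + \left(l \left(-1\right) - 4\right) = 41 \left(-134\right) + \left(0 \left(-1\right) - 4\right) = -5494 + \left(0 - 4\right) = -5494 - 4 = -5498$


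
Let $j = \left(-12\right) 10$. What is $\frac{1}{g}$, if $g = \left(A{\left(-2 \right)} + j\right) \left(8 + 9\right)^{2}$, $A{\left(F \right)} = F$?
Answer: $- \frac{1}{35258} \approx -2.8362 \cdot 10^{-5}$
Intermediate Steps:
$j = -120$
$g = -35258$ ($g = \left(-2 - 120\right) \left(8 + 9\right)^{2} = - 122 \cdot 17^{2} = \left(-122\right) 289 = -35258$)
$\frac{1}{g} = \frac{1}{-35258} = - \frac{1}{35258}$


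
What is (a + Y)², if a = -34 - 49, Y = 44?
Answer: 1521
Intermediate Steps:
a = -83
(a + Y)² = (-83 + 44)² = (-39)² = 1521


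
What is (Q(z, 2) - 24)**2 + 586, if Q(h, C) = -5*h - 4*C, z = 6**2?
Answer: 45530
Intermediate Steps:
z = 36
(Q(z, 2) - 24)**2 + 586 = ((-5*36 - 4*2) - 24)**2 + 586 = ((-180 - 8) - 24)**2 + 586 = (-188 - 24)**2 + 586 = (-212)**2 + 586 = 44944 + 586 = 45530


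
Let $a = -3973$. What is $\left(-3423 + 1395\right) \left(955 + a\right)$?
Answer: $6120504$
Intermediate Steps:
$\left(-3423 + 1395\right) \left(955 + a\right) = \left(-3423 + 1395\right) \left(955 - 3973\right) = \left(-2028\right) \left(-3018\right) = 6120504$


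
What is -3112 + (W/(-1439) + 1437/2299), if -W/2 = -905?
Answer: -10297401579/3308261 ≈ -3112.6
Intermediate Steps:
W = 1810 (W = -2*(-905) = 1810)
-3112 + (W/(-1439) + 1437/2299) = -3112 + (1810/(-1439) + 1437/2299) = -3112 + (1810*(-1/1439) + 1437*(1/2299)) = -3112 + (-1810/1439 + 1437/2299) = -3112 - 2093347/3308261 = -10297401579/3308261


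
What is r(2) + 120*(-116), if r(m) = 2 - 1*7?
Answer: -13925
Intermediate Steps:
r(m) = -5 (r(m) = 2 - 7 = -5)
r(2) + 120*(-116) = -5 + 120*(-116) = -5 - 13920 = -13925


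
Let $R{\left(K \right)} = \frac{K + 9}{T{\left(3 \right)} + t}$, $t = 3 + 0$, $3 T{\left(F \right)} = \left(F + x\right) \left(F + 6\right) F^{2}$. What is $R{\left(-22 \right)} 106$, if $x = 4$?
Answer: $- \frac{689}{96} \approx -7.1771$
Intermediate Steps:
$T{\left(F \right)} = \frac{F^{2} \left(4 + F\right) \left(6 + F\right)}{3}$ ($T{\left(F \right)} = \frac{\left(F + 4\right) \left(F + 6\right) F^{2}}{3} = \frac{\left(4 + F\right) \left(6 + F\right) F^{2}}{3} = \frac{F^{2} \left(4 + F\right) \left(6 + F\right)}{3}$)
$t = 3$
$R{\left(K \right)} = \frac{3}{64} + \frac{K}{192}$ ($R{\left(K \right)} = \frac{K + 9}{\frac{3^{2} \left(24 + 3^{2} + 10 \cdot 3\right)}{3} + 3} = \frac{9 + K}{\frac{1}{3} \cdot 9 \left(24 + 9 + 30\right) + 3} = \frac{9 + K}{\frac{1}{3} \cdot 9 \cdot 63 + 3} = \frac{9 + K}{189 + 3} = \frac{9 + K}{192} = \left(9 + K\right) \frac{1}{192} = \frac{3}{64} + \frac{K}{192}$)
$R{\left(-22 \right)} 106 = \left(\frac{3}{64} + \frac{1}{192} \left(-22\right)\right) 106 = \left(\frac{3}{64} - \frac{11}{96}\right) 106 = \left(- \frac{13}{192}\right) 106 = - \frac{689}{96}$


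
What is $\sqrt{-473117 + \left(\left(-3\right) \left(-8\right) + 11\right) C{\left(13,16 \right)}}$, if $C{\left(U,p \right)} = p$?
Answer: $i \sqrt{472557} \approx 687.43 i$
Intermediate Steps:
$\sqrt{-473117 + \left(\left(-3\right) \left(-8\right) + 11\right) C{\left(13,16 \right)}} = \sqrt{-473117 + \left(\left(-3\right) \left(-8\right) + 11\right) 16} = \sqrt{-473117 + \left(24 + 11\right) 16} = \sqrt{-473117 + 35 \cdot 16} = \sqrt{-473117 + 560} = \sqrt{-472557} = i \sqrt{472557}$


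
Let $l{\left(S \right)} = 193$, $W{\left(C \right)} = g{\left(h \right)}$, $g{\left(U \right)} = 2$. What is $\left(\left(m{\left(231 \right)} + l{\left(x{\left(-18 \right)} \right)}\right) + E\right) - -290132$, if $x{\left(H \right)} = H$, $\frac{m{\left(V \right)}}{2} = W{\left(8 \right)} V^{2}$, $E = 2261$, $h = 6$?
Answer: $506030$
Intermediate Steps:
$W{\left(C \right)} = 2$
$m{\left(V \right)} = 4 V^{2}$ ($m{\left(V \right)} = 2 \cdot 2 V^{2} = 4 V^{2}$)
$\left(\left(m{\left(231 \right)} + l{\left(x{\left(-18 \right)} \right)}\right) + E\right) - -290132 = \left(\left(4 \cdot 231^{2} + 193\right) + 2261\right) - -290132 = \left(\left(4 \cdot 53361 + 193\right) + 2261\right) + 290132 = \left(\left(213444 + 193\right) + 2261\right) + 290132 = \left(213637 + 2261\right) + 290132 = 215898 + 290132 = 506030$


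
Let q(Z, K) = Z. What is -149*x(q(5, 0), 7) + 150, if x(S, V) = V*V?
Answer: -7151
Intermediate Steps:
x(S, V) = V**2
-149*x(q(5, 0), 7) + 150 = -149*7**2 + 150 = -149*49 + 150 = -7301 + 150 = -7151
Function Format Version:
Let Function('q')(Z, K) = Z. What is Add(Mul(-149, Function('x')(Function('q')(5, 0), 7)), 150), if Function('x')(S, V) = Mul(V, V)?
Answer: -7151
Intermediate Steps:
Function('x')(S, V) = Pow(V, 2)
Add(Mul(-149, Function('x')(Function('q')(5, 0), 7)), 150) = Add(Mul(-149, Pow(7, 2)), 150) = Add(Mul(-149, 49), 150) = Add(-7301, 150) = -7151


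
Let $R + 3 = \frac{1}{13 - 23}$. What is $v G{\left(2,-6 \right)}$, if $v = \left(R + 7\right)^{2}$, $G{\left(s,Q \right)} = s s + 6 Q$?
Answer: $- \frac{12168}{25} \approx -486.72$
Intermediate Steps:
$G{\left(s,Q \right)} = s^{2} + 6 Q$
$R = - \frac{31}{10}$ ($R = -3 + \frac{1}{13 - 23} = -3 + \frac{1}{-10} = -3 - \frac{1}{10} = - \frac{31}{10} \approx -3.1$)
$v = \frac{1521}{100}$ ($v = \left(- \frac{31}{10} + 7\right)^{2} = \left(\frac{39}{10}\right)^{2} = \frac{1521}{100} \approx 15.21$)
$v G{\left(2,-6 \right)} = \frac{1521 \left(2^{2} + 6 \left(-6\right)\right)}{100} = \frac{1521 \left(4 - 36\right)}{100} = \frac{1521}{100} \left(-32\right) = - \frac{12168}{25}$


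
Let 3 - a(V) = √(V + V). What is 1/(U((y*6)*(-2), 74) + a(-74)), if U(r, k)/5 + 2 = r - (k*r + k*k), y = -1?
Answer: I/(-31767*I + 2*√37) ≈ -3.1479e-5 + 1.2055e-8*I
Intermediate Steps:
U(r, k) = -10 - 5*k² + 5*r - 5*k*r (U(r, k) = -10 + 5*(r - (k*r + k*k)) = -10 + 5*(r - (k*r + k²)) = -10 + 5*(r - (k² + k*r)) = -10 + 5*(r + (-k² - k*r)) = -10 + 5*(r - k² - k*r) = -10 + (-5*k² + 5*r - 5*k*r) = -10 - 5*k² + 5*r - 5*k*r)
a(V) = 3 - √2*√V (a(V) = 3 - √(V + V) = 3 - √(2*V) = 3 - √2*√V)
1/(U((y*6)*(-2), 74) + a(-74)) = 1/((-10 - 5*74² + 5*(-1*6*(-2)) - 5*74*-1*6*(-2)) + (3 - √2*√(-74))) = 1/((-10 - 5*5476 + 5*(-6*(-2)) - 5*74*(-6*(-2))) + (3 - √2*I*√74)) = 1/((-10 - 27380 + 5*12 - 5*74*12) + (3 - 2*I*√37)) = 1/((-10 - 27380 + 60 - 4440) + (3 - 2*I*√37)) = 1/(-31770 + (3 - 2*I*√37)) = 1/(-31767 - 2*I*√37)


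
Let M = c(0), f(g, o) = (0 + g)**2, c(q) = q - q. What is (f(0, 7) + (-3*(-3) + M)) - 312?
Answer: -303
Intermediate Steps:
c(q) = 0
f(g, o) = g**2
M = 0
(f(0, 7) + (-3*(-3) + M)) - 312 = (0**2 + (-3*(-3) + 0)) - 312 = (0 + (9 + 0)) - 312 = (0 + 9) - 312 = 9 - 312 = -303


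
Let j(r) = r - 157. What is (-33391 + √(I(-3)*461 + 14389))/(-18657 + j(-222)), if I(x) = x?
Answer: 33391/19036 - √13006/19036 ≈ 1.7481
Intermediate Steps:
j(r) = -157 + r
(-33391 + √(I(-3)*461 + 14389))/(-18657 + j(-222)) = (-33391 + √(-3*461 + 14389))/(-18657 + (-157 - 222)) = (-33391 + √(-1383 + 14389))/(-18657 - 379) = (-33391 + √13006)/(-19036) = (-33391 + √13006)*(-1/19036) = 33391/19036 - √13006/19036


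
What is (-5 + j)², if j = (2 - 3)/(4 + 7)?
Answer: 3136/121 ≈ 25.917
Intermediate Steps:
j = -1/11 ≈ -0.090909
(-5 + j)² = (-5 - 1/11)² = (-56/11)² = 3136/121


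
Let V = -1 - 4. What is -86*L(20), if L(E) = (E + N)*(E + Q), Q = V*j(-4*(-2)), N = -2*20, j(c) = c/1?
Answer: -34400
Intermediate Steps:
j(c) = c (j(c) = c*1 = c)
V = -5
N = -40
Q = -40 (Q = -(-20)*(-2) = -5*8 = -40)
L(E) = (-40 + E)² (L(E) = (E - 40)*(E - 40) = (-40 + E)*(-40 + E) = (-40 + E)²)
-86*L(20) = -86*(1600 + 20² - 80*20) = -86*(1600 + 400 - 1600) = -86*400 = -34400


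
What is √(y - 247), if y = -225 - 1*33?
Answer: I*√505 ≈ 22.472*I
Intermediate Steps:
y = -258 (y = -225 - 33 = -258)
√(y - 247) = √(-258 - 247) = √(-505) = I*√505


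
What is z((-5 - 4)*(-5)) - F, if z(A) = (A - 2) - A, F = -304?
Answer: 302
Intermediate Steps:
z(A) = -2 (z(A) = (-2 + A) - A = -2)
z((-5 - 4)*(-5)) - F = -2 - 1*(-304) = -2 + 304 = 302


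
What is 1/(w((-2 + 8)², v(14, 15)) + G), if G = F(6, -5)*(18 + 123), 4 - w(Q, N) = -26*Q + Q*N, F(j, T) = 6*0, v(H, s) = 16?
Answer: 1/364 ≈ 0.0027473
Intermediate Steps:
F(j, T) = 0
w(Q, N) = 4 + 26*Q - N*Q (w(Q, N) = 4 - (-26*Q + Q*N) = 4 - (-26*Q + N*Q) = 4 + (26*Q - N*Q) = 4 + 26*Q - N*Q)
G = 0 (G = 0*(18 + 123) = 0*141 = 0)
1/(w((-2 + 8)², v(14, 15)) + G) = 1/((4 + 26*(-2 + 8)² - 1*16*(-2 + 8)²) + 0) = 1/((4 + 26*6² - 1*16*6²) + 0) = 1/((4 + 26*36 - 1*16*36) + 0) = 1/((4 + 936 - 576) + 0) = 1/(364 + 0) = 1/364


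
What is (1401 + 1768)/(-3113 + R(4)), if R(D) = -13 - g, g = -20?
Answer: -3169/3106 ≈ -1.0203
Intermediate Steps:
R(D) = 7 (R(D) = -13 - 1*(-20) = -13 + 20 = 7)
(1401 + 1768)/(-3113 + R(4)) = (1401 + 1768)/(-3113 + 7) = 3169/(-3106) = 3169*(-1/3106) = -3169/3106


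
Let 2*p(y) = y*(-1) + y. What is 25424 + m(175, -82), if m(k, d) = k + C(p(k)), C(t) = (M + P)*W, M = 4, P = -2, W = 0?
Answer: 25599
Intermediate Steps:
p(y) = 0 (p(y) = (y*(-1) + y)/2 = (-y + y)/2 = (½)*0 = 0)
C(t) = 0 (C(t) = (4 - 2)*0 = 2*0 = 0)
m(k, d) = k (m(k, d) = k + 0 = k)
25424 + m(175, -82) = 25424 + 175 = 25599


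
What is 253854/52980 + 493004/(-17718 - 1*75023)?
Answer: -429446351/818903030 ≈ -0.52442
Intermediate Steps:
253854/52980 + 493004/(-17718 - 1*75023) = 253854*(1/52980) + 493004/(-17718 - 75023) = 42309/8830 + 493004/(-92741) = 42309/8830 + 493004*(-1/92741) = 42309/8830 - 493004/92741 = -429446351/818903030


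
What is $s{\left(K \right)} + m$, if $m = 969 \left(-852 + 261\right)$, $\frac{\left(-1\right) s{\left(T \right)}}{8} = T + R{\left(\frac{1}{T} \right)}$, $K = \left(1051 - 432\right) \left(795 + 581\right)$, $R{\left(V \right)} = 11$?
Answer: $-7386719$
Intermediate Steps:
$K = 851744$ ($K = 619 \cdot 1376 = 851744$)
$s{\left(T \right)} = -88 - 8 T$ ($s{\left(T \right)} = - 8 \left(T + 11\right) = - 8 \left(11 + T\right) = -88 - 8 T$)
$m = -572679$ ($m = 969 \left(-591\right) = -572679$)
$s{\left(K \right)} + m = \left(-88 - 6813952\right) - 572679 = -6814040 - 572679 = -7386719$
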